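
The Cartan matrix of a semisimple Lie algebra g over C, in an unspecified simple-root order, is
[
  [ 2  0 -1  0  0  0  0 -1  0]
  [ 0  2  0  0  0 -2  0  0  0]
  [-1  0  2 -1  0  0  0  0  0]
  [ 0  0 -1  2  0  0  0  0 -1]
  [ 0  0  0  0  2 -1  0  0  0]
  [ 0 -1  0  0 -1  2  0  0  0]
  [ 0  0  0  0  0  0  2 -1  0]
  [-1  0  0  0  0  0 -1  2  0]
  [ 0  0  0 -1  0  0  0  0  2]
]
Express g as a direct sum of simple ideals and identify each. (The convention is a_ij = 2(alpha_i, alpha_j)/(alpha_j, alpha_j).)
type A_6 + type C_3

The diagram associated to this matrix has two connected components: the simple roots {alpha_1, alpha_3, alpha_4, alpha_7, alpha_8, alpha_9} form a chain of 6 nodes with single edges (A_6), and {alpha_2, alpha_5, alpha_6} form a chain of 3 nodes with a double edge at one end; the terminal node there is the unique long simple root (C_3). A semisimple Lie algebra decomposes uniquely as the direct sum of simple ideals, one per connected component of its Dynkin diagram, so g ≅ A_6 ⊕ C_3 (dimension 48 + 21 = 69).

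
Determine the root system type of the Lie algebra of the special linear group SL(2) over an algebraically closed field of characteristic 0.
This is sl(2), which has dimension 2^2 - 1 = 3 and rank 2 - 1 = 1 (a Cartan subalgebra is the diagonal traceless matrices). In the classification of classical Lie algebras, the special linear algebra sl(n+1) has type A_n; here n = 1, so the Dynkin diagram is a chain of 1 nodes with single edges (A_1). Hence the type is A_1.

A1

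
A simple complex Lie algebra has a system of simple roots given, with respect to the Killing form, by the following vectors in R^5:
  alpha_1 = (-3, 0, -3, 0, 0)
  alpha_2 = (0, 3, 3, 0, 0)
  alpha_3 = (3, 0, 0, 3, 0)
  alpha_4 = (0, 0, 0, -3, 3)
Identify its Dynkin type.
Compute the Cartan integers a_ij = 2(alpha_i, alpha_j)/(alpha_j, alpha_j); the resulting 4x4 Cartan matrix is
[[2, -1, -1, 0], [-1, 2, 0, 0], [-1, 0, 2, -1], [0, 0, -1, 2]].
All simple roots have the same length, so the diagram is simply laced. The associated Dynkin diagram is a chain of 4 nodes with single edges (A_4), so the type is A_4 (the algebra sl(5)).

A4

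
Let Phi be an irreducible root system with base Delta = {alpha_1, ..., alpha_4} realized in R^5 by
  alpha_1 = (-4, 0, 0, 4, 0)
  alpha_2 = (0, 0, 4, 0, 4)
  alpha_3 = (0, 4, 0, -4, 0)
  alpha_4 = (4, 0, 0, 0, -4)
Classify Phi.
Compute the Cartan integers a_ij = 2(alpha_i, alpha_j)/(alpha_j, alpha_j); the resulting 4x4 Cartan matrix is
[[2, 0, -1, -1], [0, 2, 0, -1], [-1, 0, 2, 0], [-1, -1, 0, 2]].
All simple roots have the same length, so the diagram is simply laced. The associated Dynkin diagram is a chain of 4 nodes with single edges (A_4), so the type is A_4 (the algebra sl(5)).

A_4 (sl(5))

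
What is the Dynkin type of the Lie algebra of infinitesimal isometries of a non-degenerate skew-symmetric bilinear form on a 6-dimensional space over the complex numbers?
This is sp(6), which has dimension 6(6+1)/2 = 21 and rank 6/2 = 3. In the classification of classical Lie algebras, the symplectic algebra sp(2n) has type C_n; here n = 3, so the Dynkin diagram is a chain of 3 nodes with a double edge at one end; the terminal node there is the unique long simple root (C_3). Hence the type is C_3.

C_3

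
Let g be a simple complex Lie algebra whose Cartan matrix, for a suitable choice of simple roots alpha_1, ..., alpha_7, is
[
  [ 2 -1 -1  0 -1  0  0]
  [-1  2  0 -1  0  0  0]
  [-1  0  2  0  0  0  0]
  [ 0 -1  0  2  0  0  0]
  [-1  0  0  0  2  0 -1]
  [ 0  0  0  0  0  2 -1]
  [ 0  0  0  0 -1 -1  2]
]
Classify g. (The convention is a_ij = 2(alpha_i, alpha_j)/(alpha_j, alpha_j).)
The matrix has rank 7 with 2's on the diagonal. Reading the off-diagonal entries as Dynkin edges (a single edge where a_ij = a_ji = -1; a double or triple edge where a_ij * a_ji = 2 or 3), the diagram is a chain of 6 nodes with one extra node attached to the third node from one end (E_7). One simple-root ordering that puts it in standard form is (alpha_4, alpha_3, alpha_2, alpha_1, alpha_5, alpha_7, alpha_6). So the algebra is type E_7.

E_7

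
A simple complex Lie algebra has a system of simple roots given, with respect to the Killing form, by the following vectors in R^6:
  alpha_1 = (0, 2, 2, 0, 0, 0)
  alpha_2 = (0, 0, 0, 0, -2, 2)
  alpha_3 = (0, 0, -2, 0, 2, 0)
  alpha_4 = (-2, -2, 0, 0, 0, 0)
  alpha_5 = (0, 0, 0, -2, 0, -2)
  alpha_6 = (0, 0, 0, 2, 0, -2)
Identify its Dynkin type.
Compute the Cartan integers a_ij = 2(alpha_i, alpha_j)/(alpha_j, alpha_j); the resulting 6x6 Cartan matrix is
[[2, 0, -1, -1, 0, 0], [0, 2, -1, 0, -1, -1], [-1, -1, 2, 0, 0, 0], [-1, 0, 0, 2, 0, 0], [0, -1, 0, 0, 2, 0], [0, -1, 0, 0, 0, 2]].
All simple roots have the same length, so the diagram is simply laced. The associated Dynkin diagram is a chain of 4 nodes with a fork of two nodes at one end (D_6), so the type is D_6 (the algebra so(12)).

type D_6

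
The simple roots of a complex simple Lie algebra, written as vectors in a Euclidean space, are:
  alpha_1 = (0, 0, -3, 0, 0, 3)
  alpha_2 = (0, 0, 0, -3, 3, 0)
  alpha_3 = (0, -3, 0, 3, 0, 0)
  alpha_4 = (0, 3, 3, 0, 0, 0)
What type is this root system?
type A_4

Compute the Cartan integers a_ij = 2(alpha_i, alpha_j)/(alpha_j, alpha_j); the resulting 4x4 Cartan matrix is
[[2, 0, 0, -1], [0, 2, -1, 0], [0, -1, 2, -1], [-1, 0, -1, 2]].
All simple roots have the same length, so the diagram is simply laced. The associated Dynkin diagram is a chain of 4 nodes with single edges (A_4), so the type is A_4 (the algebra sl(5)).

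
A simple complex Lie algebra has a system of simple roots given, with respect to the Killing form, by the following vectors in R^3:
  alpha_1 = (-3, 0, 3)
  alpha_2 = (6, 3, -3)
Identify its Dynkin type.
type G_2

Compute the Cartan integers a_ij = 2(alpha_i, alpha_j)/(alpha_j, alpha_j); the resulting 2x2 Cartan matrix is
[[2, -1], [-3, 2]].
The roots have two lengths (squared-length ratio 3:1); the short ones are alpha_{1}. The associated Dynkin diagram is two nodes joined by a triple edge (G_2), so the type is G_2.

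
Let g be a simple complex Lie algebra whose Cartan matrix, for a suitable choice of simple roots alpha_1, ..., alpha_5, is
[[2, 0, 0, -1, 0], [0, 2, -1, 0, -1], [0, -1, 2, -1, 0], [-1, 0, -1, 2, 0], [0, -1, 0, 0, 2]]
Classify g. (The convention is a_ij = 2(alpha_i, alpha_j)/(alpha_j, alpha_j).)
The matrix has rank 5 with 2's on the diagonal. Reading the off-diagonal entries as Dynkin edges (a single edge where a_ij = a_ji = -1; a double or triple edge where a_ij * a_ji = 2 or 3), the diagram is a chain of 5 nodes with single edges (A_5). One simple-root ordering that puts it in standard form is (alpha_1, alpha_4, alpha_3, alpha_2, alpha_5). So the algebra is type A_5, i.e. sl(6).

A_5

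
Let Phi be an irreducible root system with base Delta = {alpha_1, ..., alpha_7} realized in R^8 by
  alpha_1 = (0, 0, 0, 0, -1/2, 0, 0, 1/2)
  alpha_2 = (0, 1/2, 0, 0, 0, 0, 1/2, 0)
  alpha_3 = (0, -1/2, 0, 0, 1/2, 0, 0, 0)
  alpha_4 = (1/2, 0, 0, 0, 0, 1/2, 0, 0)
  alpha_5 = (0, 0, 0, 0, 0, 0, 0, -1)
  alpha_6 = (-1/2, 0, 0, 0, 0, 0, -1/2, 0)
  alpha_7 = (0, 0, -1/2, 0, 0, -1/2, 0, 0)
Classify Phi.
type C_7

Compute the Cartan integers a_ij = 2(alpha_i, alpha_j)/(alpha_j, alpha_j); the resulting 7x7 Cartan matrix is
[[2, 0, -1, 0, -1, 0, 0], [0, 2, -1, 0, 0, -1, 0], [-1, -1, 2, 0, 0, 0, 0], [0, 0, 0, 2, 0, -1, -1], [-2, 0, 0, 0, 2, 0, 0], [0, -1, 0, -1, 0, 2, 0], [0, 0, 0, -1, 0, 0, 2]].
The roots have two lengths (squared-length ratio 2:1); the short ones are alpha_{1,2,3,4,6,7}. The associated Dynkin diagram is a chain of 7 nodes with a double edge at one end; the terminal node there is the unique long simple root (C_7), so the type is C_7 (the algebra sp(14)).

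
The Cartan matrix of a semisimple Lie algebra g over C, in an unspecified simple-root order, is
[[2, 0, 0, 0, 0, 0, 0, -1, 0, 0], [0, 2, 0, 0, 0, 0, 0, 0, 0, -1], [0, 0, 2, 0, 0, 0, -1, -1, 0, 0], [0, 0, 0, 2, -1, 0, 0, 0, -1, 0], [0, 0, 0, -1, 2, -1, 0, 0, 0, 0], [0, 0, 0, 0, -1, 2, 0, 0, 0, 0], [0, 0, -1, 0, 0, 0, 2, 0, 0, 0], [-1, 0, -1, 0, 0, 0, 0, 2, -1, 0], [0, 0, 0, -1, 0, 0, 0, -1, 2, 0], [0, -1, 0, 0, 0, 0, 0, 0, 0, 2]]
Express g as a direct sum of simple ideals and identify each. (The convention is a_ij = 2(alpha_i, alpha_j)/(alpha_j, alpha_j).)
A2 ⊕ E8

The diagram associated to this matrix has two connected components: the simple roots {alpha_2, alpha_10} form a chain of 2 nodes with single edges (A_2), and {alpha_1, alpha_3, alpha_4, alpha_5, alpha_6, alpha_7, alpha_8, alpha_9} form a chain of 7 nodes with one extra node attached to the third node from one end (E_8). A semisimple Lie algebra decomposes uniquely as the direct sum of simple ideals, one per connected component of its Dynkin diagram, so g ≅ A_2 ⊕ E_8 (dimension 8 + 248 = 256).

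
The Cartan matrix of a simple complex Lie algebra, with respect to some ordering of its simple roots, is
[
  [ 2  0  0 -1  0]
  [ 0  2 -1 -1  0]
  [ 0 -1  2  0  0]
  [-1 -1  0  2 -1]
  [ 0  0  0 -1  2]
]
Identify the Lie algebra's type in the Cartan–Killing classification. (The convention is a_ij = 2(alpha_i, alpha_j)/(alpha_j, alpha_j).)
D5

The matrix has rank 5 with 2's on the diagonal. Reading the off-diagonal entries as Dynkin edges (a single edge where a_ij = a_ji = -1; a double or triple edge where a_ij * a_ji = 2 or 3), the diagram is a chain of 3 nodes with a fork of two nodes at one end (D_5). One simple-root ordering that puts it in standard form is (alpha_3, alpha_2, alpha_4, alpha_1, alpha_5). So the algebra is type D_5, i.e. so(10).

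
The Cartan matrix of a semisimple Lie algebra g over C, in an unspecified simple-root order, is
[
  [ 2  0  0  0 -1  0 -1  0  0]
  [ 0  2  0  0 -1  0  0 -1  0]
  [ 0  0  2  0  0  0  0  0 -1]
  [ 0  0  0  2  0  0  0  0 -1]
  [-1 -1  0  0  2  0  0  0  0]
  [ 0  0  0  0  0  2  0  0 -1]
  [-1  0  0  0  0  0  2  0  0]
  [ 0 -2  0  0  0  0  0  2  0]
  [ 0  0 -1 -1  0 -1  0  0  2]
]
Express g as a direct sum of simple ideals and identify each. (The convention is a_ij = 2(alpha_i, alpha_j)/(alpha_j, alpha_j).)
The diagram associated to this matrix has two connected components: the simple roots {alpha_1, alpha_2, alpha_5, alpha_7, alpha_8} form a chain of 5 nodes with a double edge at one end; the terminal node there is the unique long simple root (C_5), and {alpha_3, alpha_4, alpha_6, alpha_9} form a chain of 2 nodes with a fork of two nodes at one end (D_4). A semisimple Lie algebra decomposes uniquely as the direct sum of simple ideals, one per connected component of its Dynkin diagram, so g ≅ C_5 ⊕ D_4 (dimension 55 + 28 = 83).

C5 + D4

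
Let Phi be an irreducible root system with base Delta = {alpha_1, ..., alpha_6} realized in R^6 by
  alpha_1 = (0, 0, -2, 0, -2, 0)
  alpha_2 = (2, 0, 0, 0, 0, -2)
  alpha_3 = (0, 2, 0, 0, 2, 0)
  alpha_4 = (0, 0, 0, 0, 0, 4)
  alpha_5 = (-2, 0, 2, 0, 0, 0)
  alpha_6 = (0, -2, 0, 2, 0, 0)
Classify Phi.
Compute the Cartan integers a_ij = 2(alpha_i, alpha_j)/(alpha_j, alpha_j); the resulting 6x6 Cartan matrix is
[[2, 0, -1, 0, -1, 0], [0, 2, 0, -1, -1, 0], [-1, 0, 2, 0, 0, -1], [0, -2, 0, 2, 0, 0], [-1, -1, 0, 0, 2, 0], [0, 0, -1, 0, 0, 2]].
The roots have two lengths (squared-length ratio 2:1); the short ones are alpha_{1,2,3,5,6}. The associated Dynkin diagram is a chain of 6 nodes with a double edge at one end; the terminal node there is the unique long simple root (C_6), so the type is C_6 (the algebra sp(12)).

type C_6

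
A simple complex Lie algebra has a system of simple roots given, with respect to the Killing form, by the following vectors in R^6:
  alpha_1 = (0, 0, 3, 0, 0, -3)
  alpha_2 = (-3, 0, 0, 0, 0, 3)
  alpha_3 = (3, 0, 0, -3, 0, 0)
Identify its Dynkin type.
A_3

Compute the Cartan integers a_ij = 2(alpha_i, alpha_j)/(alpha_j, alpha_j); the resulting 3x3 Cartan matrix is
[[2, -1, 0], [-1, 2, -1], [0, -1, 2]].
All simple roots have the same length, so the diagram is simply laced. The associated Dynkin diagram is a chain of 3 nodes with single edges (A_3), so the type is A_3 (the algebra sl(4)).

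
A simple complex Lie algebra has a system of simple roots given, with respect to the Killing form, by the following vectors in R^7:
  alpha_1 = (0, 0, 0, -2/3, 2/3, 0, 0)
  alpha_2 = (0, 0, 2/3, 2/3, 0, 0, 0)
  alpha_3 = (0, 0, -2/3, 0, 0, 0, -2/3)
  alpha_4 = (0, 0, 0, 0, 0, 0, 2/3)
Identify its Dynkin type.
Compute the Cartan integers a_ij = 2(alpha_i, alpha_j)/(alpha_j, alpha_j); the resulting 4x4 Cartan matrix is
[[2, -1, 0, 0], [-1, 2, -1, 0], [0, -1, 2, -2], [0, 0, -1, 2]].
The roots have two lengths (squared-length ratio 2:1); the short ones are alpha_{4}. The associated Dynkin diagram is a chain of 4 nodes with a double edge at one end; the terminal node there is the unique short simple root (B_4), so the type is B_4 (the algebra so(9)).

type B_4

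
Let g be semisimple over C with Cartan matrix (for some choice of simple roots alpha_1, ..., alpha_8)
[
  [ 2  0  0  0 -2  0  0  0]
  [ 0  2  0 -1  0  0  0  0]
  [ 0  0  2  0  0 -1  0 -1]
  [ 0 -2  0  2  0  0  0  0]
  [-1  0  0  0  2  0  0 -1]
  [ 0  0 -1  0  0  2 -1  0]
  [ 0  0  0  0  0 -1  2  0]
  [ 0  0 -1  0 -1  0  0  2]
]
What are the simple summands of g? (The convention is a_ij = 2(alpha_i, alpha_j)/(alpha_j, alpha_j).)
The diagram associated to this matrix has two connected components: the simple roots {alpha_2, alpha_4} form a chain of 2 nodes with a double edge at one end; the terminal node there is the unique short simple root (B_2), and {alpha_1, alpha_3, alpha_5, alpha_6, alpha_7, alpha_8} form a chain of 6 nodes with a double edge at one end; the terminal node there is the unique long simple root (C_6). A semisimple Lie algebra decomposes uniquely as the direct sum of simple ideals, one per connected component of its Dynkin diagram, so g ≅ B_2 ⊕ C_6 (dimension 10 + 78 = 88).

B_2 + C_6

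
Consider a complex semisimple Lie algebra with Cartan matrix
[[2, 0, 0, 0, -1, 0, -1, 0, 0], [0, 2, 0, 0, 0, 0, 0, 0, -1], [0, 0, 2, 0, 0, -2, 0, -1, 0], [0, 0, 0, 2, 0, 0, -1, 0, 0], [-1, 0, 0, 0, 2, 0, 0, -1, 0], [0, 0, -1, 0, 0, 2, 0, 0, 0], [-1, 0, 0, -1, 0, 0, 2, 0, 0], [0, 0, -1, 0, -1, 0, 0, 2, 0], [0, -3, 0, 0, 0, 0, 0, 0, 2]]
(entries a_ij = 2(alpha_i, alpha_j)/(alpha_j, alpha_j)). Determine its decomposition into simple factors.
The diagram associated to this matrix has two connected components: the simple roots {alpha_1, alpha_3, alpha_4, alpha_5, alpha_6, alpha_7, alpha_8} form a chain of 7 nodes with a double edge at one end; the terminal node there is the unique short simple root (B_7), and {alpha_2, alpha_9} form two nodes joined by a triple edge (G_2). A semisimple Lie algebra decomposes uniquely as the direct sum of simple ideals, one per connected component of its Dynkin diagram, so g ≅ B_7 ⊕ G_2 (dimension 105 + 14 = 119).

B7 + G2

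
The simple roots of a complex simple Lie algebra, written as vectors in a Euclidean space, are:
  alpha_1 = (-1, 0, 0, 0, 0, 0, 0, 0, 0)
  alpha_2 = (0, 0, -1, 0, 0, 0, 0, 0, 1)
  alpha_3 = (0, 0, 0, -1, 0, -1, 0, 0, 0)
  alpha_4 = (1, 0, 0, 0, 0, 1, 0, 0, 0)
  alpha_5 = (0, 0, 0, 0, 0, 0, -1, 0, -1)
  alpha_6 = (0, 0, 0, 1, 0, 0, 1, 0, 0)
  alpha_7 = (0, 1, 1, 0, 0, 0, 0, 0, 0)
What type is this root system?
B7

Compute the Cartan integers a_ij = 2(alpha_i, alpha_j)/(alpha_j, alpha_j); the resulting 7x7 Cartan matrix is
[[2, 0, 0, -1, 0, 0, 0], [0, 2, 0, 0, -1, 0, -1], [0, 0, 2, -1, 0, -1, 0], [-2, 0, -1, 2, 0, 0, 0], [0, -1, 0, 0, 2, -1, 0], [0, 0, -1, 0, -1, 2, 0], [0, -1, 0, 0, 0, 0, 2]].
The roots have two lengths (squared-length ratio 2:1); the short ones are alpha_{1}. The associated Dynkin diagram is a chain of 7 nodes with a double edge at one end; the terminal node there is the unique short simple root (B_7), so the type is B_7 (the algebra so(15)).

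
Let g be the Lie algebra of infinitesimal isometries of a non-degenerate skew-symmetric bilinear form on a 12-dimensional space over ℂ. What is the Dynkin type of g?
C6

This is sp(12), which has dimension 12(12+1)/2 = 78 and rank 12/2 = 6. In the classification of classical Lie algebras, the symplectic algebra sp(2n) has type C_n; here n = 6, so the Dynkin diagram is a chain of 6 nodes with a double edge at one end; the terminal node there is the unique long simple root (C_6). Hence the type is C_6.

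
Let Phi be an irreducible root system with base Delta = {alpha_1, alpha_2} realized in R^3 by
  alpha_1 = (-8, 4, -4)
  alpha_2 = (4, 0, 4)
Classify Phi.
G_2

Compute the Cartan integers a_ij = 2(alpha_i, alpha_j)/(alpha_j, alpha_j); the resulting 2x2 Cartan matrix is
[[2, -3], [-1, 2]].
The roots have two lengths (squared-length ratio 3:1); the short ones are alpha_{2}. The associated Dynkin diagram is two nodes joined by a triple edge (G_2), so the type is G_2.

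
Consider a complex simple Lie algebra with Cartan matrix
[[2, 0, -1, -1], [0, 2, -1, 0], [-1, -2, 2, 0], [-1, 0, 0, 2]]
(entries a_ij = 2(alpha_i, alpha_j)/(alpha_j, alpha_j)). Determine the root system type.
B_4 (so(9))

The matrix has rank 4 with 2's on the diagonal. Reading the off-diagonal entries as Dynkin edges (a single edge where a_ij = a_ji = -1; a double or triple edge where a_ij * a_ji = 2 or 3), the diagram is a chain of 4 nodes with a double edge at one end; the terminal node there is the unique short simple root (B_4). One simple-root ordering that puts it in standard form is (alpha_4, alpha_1, alpha_3, alpha_2). So the algebra is type B_4, i.e. so(9).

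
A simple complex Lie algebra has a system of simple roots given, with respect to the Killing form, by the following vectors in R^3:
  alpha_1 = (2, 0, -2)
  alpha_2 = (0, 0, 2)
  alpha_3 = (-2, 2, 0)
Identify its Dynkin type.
Compute the Cartan integers a_ij = 2(alpha_i, alpha_j)/(alpha_j, alpha_j); the resulting 3x3 Cartan matrix is
[[2, -2, -1], [-1, 2, 0], [-1, 0, 2]].
The roots have two lengths (squared-length ratio 2:1); the short ones are alpha_{2}. The associated Dynkin diagram is a chain of 3 nodes with a double edge at one end; the terminal node there is the unique short simple root (B_3), so the type is B_3 (the algebra so(7)).

B_3 (so(7))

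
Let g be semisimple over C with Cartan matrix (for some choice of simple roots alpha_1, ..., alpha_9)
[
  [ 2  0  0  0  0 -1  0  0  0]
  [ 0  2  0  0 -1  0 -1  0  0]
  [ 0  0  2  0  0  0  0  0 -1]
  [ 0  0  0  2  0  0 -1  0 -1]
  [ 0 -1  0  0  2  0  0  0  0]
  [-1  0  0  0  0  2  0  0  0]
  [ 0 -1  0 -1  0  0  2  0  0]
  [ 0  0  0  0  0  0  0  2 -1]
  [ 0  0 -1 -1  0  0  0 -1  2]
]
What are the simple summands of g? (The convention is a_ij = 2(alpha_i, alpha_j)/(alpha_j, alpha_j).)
type A_2 + type D_7

The diagram associated to this matrix has two connected components: the simple roots {alpha_1, alpha_6} form a chain of 2 nodes with single edges (A_2), and {alpha_2, alpha_3, alpha_4, alpha_5, alpha_7, alpha_8, alpha_9} form a chain of 5 nodes with a fork of two nodes at one end (D_7). A semisimple Lie algebra decomposes uniquely as the direct sum of simple ideals, one per connected component of its Dynkin diagram, so g ≅ A_2 ⊕ D_7 (dimension 8 + 91 = 99).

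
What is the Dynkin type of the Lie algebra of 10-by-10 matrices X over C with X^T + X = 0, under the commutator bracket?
This is so(10) with 10 even, which has dimension 10(10-1)/2 = 45 and rank 10/2 = 5. In the classification of classical Lie algebras, the orthogonal algebra so(2n) in an even number of variables has type D_n; here n = 5, so the Dynkin diagram is a chain of 3 nodes with a fork of two nodes at one end (D_5). Hence the type is D_5.

D_5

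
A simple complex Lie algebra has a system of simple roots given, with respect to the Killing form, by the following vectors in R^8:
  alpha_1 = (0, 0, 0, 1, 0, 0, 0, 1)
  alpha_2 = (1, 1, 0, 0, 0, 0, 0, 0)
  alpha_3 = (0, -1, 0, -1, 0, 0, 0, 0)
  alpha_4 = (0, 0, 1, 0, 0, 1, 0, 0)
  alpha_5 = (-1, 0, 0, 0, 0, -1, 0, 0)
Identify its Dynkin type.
Compute the Cartan integers a_ij = 2(alpha_i, alpha_j)/(alpha_j, alpha_j); the resulting 5x5 Cartan matrix is
[[2, 0, -1, 0, 0], [0, 2, -1, 0, -1], [-1, -1, 2, 0, 0], [0, 0, 0, 2, -1], [0, -1, 0, -1, 2]].
All simple roots have the same length, so the diagram is simply laced. The associated Dynkin diagram is a chain of 5 nodes with single edges (A_5), so the type is A_5 (the algebra sl(6)).

A5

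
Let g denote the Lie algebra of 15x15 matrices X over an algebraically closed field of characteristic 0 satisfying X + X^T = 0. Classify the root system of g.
This is so(15) with 15 odd, which has dimension 15(15-1)/2 = 105 and rank (15-1)/2 = 7. In the classification of classical Lie algebras, the orthogonal algebra so(2n+1) in an odd number of variables has type B_n; here n = 7, so the Dynkin diagram is a chain of 7 nodes with a double edge at one end; the terminal node there is the unique short simple root (B_7). Hence the type is B_7.

B_7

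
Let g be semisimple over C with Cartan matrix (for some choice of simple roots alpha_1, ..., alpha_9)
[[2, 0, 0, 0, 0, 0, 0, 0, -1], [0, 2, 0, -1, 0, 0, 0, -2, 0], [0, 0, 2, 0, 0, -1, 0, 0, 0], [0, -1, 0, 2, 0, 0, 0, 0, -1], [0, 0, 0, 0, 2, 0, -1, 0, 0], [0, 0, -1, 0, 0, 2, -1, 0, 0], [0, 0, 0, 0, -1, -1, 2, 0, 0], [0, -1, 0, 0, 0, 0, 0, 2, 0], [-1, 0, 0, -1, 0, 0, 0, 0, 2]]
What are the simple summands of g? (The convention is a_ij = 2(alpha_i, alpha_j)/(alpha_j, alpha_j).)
The diagram associated to this matrix has two connected components: the simple roots {alpha_3, alpha_5, alpha_6, alpha_7} form a chain of 4 nodes with single edges (A_4), and {alpha_1, alpha_2, alpha_4, alpha_8, alpha_9} form a chain of 5 nodes with a double edge at one end; the terminal node there is the unique short simple root (B_5). A semisimple Lie algebra decomposes uniquely as the direct sum of simple ideals, one per connected component of its Dynkin diagram, so g ≅ A_4 ⊕ B_5 (dimension 24 + 55 = 79).

A_4 (sl(5)) + B_5 (so(11))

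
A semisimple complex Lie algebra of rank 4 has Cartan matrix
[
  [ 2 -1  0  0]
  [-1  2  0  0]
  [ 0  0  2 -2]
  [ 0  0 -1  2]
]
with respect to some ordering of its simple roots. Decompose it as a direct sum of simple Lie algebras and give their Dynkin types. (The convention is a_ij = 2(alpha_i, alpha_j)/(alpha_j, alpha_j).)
The diagram associated to this matrix has two connected components: the simple roots {alpha_1, alpha_2} form a chain of 2 nodes with single edges (A_2), and {alpha_3, alpha_4} form a chain of 2 nodes with a double edge at one end; the terminal node there is the unique short simple root (B_2). A semisimple Lie algebra decomposes uniquely as the direct sum of simple ideals, one per connected component of its Dynkin diagram, so g ≅ A_2 ⊕ B_2 (dimension 8 + 10 = 18).

type A_2 + type B_2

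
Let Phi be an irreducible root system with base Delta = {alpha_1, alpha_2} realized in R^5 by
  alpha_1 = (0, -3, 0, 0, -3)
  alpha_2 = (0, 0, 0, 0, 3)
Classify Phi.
B2

Compute the Cartan integers a_ij = 2(alpha_i, alpha_j)/(alpha_j, alpha_j); the resulting 2x2 Cartan matrix is
[[2, -2], [-1, 2]].
The roots have two lengths (squared-length ratio 2:1); the short ones are alpha_{2}. The associated Dynkin diagram is a chain of 2 nodes with a double edge at one end; the terminal node there is the unique short simple root (B_2), so the type is B_2 (the algebra so(5)).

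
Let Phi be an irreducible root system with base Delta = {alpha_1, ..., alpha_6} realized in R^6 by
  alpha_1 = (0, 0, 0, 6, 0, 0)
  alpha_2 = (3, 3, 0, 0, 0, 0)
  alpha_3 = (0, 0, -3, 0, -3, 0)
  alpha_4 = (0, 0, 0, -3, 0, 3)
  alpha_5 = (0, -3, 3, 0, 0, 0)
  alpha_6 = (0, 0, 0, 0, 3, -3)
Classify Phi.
Compute the Cartan integers a_ij = 2(alpha_i, alpha_j)/(alpha_j, alpha_j); the resulting 6x6 Cartan matrix is
[[2, 0, 0, -2, 0, 0], [0, 2, 0, 0, -1, 0], [0, 0, 2, 0, -1, -1], [-1, 0, 0, 2, 0, -1], [0, -1, -1, 0, 2, 0], [0, 0, -1, -1, 0, 2]].
The roots have two lengths (squared-length ratio 2:1); the short ones are alpha_{2,3,4,5,6}. The associated Dynkin diagram is a chain of 6 nodes with a double edge at one end; the terminal node there is the unique long simple root (C_6), so the type is C_6 (the algebra sp(12)).

C_6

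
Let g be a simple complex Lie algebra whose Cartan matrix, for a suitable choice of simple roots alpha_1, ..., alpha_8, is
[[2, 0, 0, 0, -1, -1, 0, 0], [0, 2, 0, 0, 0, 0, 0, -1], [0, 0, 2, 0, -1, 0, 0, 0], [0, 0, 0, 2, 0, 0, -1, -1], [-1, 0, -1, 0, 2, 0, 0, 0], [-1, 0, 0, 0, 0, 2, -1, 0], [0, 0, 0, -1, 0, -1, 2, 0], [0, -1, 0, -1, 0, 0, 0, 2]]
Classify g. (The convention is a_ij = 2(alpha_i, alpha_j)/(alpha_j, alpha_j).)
The matrix has rank 8 with 2's on the diagonal. Reading the off-diagonal entries as Dynkin edges (a single edge where a_ij = a_ji = -1; a double or triple edge where a_ij * a_ji = 2 or 3), the diagram is a chain of 8 nodes with single edges (A_8). One simple-root ordering that puts it in standard form is (alpha_2, alpha_8, alpha_4, alpha_7, alpha_6, alpha_1, alpha_5, alpha_3). So the algebra is type A_8, i.e. sl(9).

type A_8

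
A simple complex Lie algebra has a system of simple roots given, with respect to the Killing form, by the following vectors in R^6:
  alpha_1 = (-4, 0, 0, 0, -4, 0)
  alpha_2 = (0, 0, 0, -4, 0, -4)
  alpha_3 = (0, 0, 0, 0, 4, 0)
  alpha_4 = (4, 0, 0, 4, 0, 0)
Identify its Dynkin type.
B_4 (so(9))

Compute the Cartan integers a_ij = 2(alpha_i, alpha_j)/(alpha_j, alpha_j); the resulting 4x4 Cartan matrix is
[[2, 0, -2, -1], [0, 2, 0, -1], [-1, 0, 2, 0], [-1, -1, 0, 2]].
The roots have two lengths (squared-length ratio 2:1); the short ones are alpha_{3}. The associated Dynkin diagram is a chain of 4 nodes with a double edge at one end; the terminal node there is the unique short simple root (B_4), so the type is B_4 (the algebra so(9)).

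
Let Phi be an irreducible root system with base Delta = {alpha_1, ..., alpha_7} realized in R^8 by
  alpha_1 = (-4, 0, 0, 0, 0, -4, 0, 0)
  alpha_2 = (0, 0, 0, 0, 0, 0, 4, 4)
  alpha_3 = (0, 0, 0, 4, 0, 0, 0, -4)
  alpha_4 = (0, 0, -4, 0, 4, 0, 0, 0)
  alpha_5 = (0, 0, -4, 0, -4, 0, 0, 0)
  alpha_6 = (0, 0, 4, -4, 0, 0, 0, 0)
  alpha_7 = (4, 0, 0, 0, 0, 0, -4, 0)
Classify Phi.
Compute the Cartan integers a_ij = 2(alpha_i, alpha_j)/(alpha_j, alpha_j); the resulting 7x7 Cartan matrix is
[[2, 0, 0, 0, 0, 0, -1], [0, 2, -1, 0, 0, 0, -1], [0, -1, 2, 0, 0, -1, 0], [0, 0, 0, 2, 0, -1, 0], [0, 0, 0, 0, 2, -1, 0], [0, 0, -1, -1, -1, 2, 0], [-1, -1, 0, 0, 0, 0, 2]].
All simple roots have the same length, so the diagram is simply laced. The associated Dynkin diagram is a chain of 5 nodes with a fork of two nodes at one end (D_7), so the type is D_7 (the algebra so(14)).

type D_7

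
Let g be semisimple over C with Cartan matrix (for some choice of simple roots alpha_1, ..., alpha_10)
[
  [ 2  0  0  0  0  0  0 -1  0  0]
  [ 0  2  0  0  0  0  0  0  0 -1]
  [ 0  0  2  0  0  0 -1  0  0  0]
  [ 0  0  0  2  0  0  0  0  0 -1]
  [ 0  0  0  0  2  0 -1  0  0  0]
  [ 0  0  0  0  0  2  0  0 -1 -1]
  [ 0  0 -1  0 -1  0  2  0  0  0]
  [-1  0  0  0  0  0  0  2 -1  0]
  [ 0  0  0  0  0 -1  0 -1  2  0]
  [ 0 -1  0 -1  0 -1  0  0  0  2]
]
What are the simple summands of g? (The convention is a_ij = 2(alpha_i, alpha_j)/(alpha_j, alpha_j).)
A_3 (sl(4)) ⊕ D_7 (so(14))

The diagram associated to this matrix has two connected components: the simple roots {alpha_3, alpha_5, alpha_7} form a chain of 3 nodes with single edges (A_3), and {alpha_1, alpha_2, alpha_4, alpha_6, alpha_8, alpha_9, alpha_10} form a chain of 5 nodes with a fork of two nodes at one end (D_7). A semisimple Lie algebra decomposes uniquely as the direct sum of simple ideals, one per connected component of its Dynkin diagram, so g ≅ A_3 ⊕ D_7 (dimension 15 + 91 = 106).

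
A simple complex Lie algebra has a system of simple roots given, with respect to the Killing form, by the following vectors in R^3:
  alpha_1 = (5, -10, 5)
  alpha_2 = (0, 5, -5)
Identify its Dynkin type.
Compute the Cartan integers a_ij = 2(alpha_i, alpha_j)/(alpha_j, alpha_j); the resulting 2x2 Cartan matrix is
[[2, -3], [-1, 2]].
The roots have two lengths (squared-length ratio 3:1); the short ones are alpha_{2}. The associated Dynkin diagram is two nodes joined by a triple edge (G_2), so the type is G_2.

G_2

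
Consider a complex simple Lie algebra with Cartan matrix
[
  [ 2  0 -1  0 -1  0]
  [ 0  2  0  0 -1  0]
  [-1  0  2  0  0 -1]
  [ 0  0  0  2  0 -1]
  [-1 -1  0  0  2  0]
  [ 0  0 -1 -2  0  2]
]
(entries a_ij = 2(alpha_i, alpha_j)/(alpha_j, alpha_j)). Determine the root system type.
The matrix has rank 6 with 2's on the diagonal. Reading the off-diagonal entries as Dynkin edges (a single edge where a_ij = a_ji = -1; a double or triple edge where a_ij * a_ji = 2 or 3), the diagram is a chain of 6 nodes with a double edge at one end; the terminal node there is the unique short simple root (B_6). One simple-root ordering that puts it in standard form is (alpha_2, alpha_5, alpha_1, alpha_3, alpha_6, alpha_4). So the algebra is type B_6, i.e. so(13).

type B_6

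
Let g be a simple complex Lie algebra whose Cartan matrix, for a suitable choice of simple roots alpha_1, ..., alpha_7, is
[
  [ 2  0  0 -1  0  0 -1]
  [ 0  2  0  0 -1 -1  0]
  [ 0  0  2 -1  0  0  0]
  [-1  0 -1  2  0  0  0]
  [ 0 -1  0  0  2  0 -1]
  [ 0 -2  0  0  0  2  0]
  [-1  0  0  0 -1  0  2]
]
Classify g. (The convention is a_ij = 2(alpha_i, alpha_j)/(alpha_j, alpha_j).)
type C_7

The matrix has rank 7 with 2's on the diagonal. Reading the off-diagonal entries as Dynkin edges (a single edge where a_ij = a_ji = -1; a double or triple edge where a_ij * a_ji = 2 or 3), the diagram is a chain of 7 nodes with a double edge at one end; the terminal node there is the unique long simple root (C_7). One simple-root ordering that puts it in standard form is (alpha_3, alpha_4, alpha_1, alpha_7, alpha_5, alpha_2, alpha_6). So the algebra is type C_7, i.e. sp(14).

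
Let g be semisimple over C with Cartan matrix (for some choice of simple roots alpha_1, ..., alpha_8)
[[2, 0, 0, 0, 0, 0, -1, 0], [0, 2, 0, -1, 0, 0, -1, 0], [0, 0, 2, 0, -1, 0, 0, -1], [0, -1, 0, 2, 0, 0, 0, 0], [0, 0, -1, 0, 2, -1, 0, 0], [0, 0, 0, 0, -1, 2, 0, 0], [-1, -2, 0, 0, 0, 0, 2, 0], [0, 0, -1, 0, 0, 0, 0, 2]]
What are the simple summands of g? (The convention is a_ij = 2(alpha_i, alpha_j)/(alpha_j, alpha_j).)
A_4 (sl(5)) + F_4

The diagram associated to this matrix has two connected components: the simple roots {alpha_3, alpha_5, alpha_6, alpha_8} form a chain of 4 nodes with single edges (A_4), and {alpha_1, alpha_2, alpha_4, alpha_7} form a chain of 4 nodes with a double edge between the middle two (F_4). A semisimple Lie algebra decomposes uniquely as the direct sum of simple ideals, one per connected component of its Dynkin diagram, so g ≅ A_4 ⊕ F_4 (dimension 24 + 52 = 76).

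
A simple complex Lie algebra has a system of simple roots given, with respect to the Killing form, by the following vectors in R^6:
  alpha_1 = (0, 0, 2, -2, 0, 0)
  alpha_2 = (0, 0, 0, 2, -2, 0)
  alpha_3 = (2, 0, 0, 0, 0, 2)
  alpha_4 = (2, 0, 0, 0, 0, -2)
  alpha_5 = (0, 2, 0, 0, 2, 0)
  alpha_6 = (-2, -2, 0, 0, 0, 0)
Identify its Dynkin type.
D_6

Compute the Cartan integers a_ij = 2(alpha_i, alpha_j)/(alpha_j, alpha_j); the resulting 6x6 Cartan matrix is
[[2, -1, 0, 0, 0, 0], [-1, 2, 0, 0, -1, 0], [0, 0, 2, 0, 0, -1], [0, 0, 0, 2, 0, -1], [0, -1, 0, 0, 2, -1], [0, 0, -1, -1, -1, 2]].
All simple roots have the same length, so the diagram is simply laced. The associated Dynkin diagram is a chain of 4 nodes with a fork of two nodes at one end (D_6), so the type is D_6 (the algebra so(12)).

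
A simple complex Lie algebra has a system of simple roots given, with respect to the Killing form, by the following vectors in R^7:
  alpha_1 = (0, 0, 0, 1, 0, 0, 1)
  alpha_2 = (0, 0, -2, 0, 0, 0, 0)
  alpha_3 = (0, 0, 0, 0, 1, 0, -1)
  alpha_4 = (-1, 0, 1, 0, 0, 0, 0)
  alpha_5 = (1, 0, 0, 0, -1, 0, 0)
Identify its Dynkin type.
Compute the Cartan integers a_ij = 2(alpha_i, alpha_j)/(alpha_j, alpha_j); the resulting 5x5 Cartan matrix is
[[2, 0, -1, 0, 0], [0, 2, 0, -2, 0], [-1, 0, 2, 0, -1], [0, -1, 0, 2, -1], [0, 0, -1, -1, 2]].
The roots have two lengths (squared-length ratio 2:1); the short ones are alpha_{1,3,4,5}. The associated Dynkin diagram is a chain of 5 nodes with a double edge at one end; the terminal node there is the unique long simple root (C_5), so the type is C_5 (the algebra sp(10)).

C5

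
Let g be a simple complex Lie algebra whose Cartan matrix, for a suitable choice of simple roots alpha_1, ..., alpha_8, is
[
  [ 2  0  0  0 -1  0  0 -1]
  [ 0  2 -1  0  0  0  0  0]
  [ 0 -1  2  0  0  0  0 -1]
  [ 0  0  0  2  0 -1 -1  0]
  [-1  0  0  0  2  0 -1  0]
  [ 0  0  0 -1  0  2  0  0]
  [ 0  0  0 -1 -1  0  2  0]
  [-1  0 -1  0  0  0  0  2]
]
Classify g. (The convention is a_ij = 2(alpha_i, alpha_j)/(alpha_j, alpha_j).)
A_8 (sl(9))

The matrix has rank 8 with 2's on the diagonal. Reading the off-diagonal entries as Dynkin edges (a single edge where a_ij = a_ji = -1; a double or triple edge where a_ij * a_ji = 2 or 3), the diagram is a chain of 8 nodes with single edges (A_8). One simple-root ordering that puts it in standard form is (alpha_6, alpha_4, alpha_7, alpha_5, alpha_1, alpha_8, alpha_3, alpha_2). So the algebra is type A_8, i.e. sl(9).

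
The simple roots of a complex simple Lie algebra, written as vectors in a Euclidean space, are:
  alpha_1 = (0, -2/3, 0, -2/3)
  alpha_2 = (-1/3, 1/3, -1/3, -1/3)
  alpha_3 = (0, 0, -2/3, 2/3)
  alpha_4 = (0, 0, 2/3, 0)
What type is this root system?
Compute the Cartan integers a_ij = 2(alpha_i, alpha_j)/(alpha_j, alpha_j); the resulting 4x4 Cartan matrix is
[[2, 0, -1, 0], [0, 2, 0, -1], [-1, 0, 2, -2], [0, -1, -1, 2]].
The roots have two lengths (squared-length ratio 2:1); the short ones are alpha_{2,4}. The associated Dynkin diagram is a chain of 4 nodes with a double edge between the middle two (F_4), so the type is F_4.

F4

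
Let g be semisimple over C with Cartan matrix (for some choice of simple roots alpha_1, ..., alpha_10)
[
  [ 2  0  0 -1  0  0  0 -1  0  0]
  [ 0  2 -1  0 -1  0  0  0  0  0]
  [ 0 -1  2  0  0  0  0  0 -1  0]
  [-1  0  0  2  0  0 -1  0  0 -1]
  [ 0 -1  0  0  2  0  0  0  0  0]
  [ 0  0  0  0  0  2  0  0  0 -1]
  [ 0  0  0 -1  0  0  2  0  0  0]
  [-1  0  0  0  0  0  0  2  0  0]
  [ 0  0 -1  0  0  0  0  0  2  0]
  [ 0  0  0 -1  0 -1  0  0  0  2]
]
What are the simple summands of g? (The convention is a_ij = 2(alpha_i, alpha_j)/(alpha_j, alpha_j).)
The diagram associated to this matrix has two connected components: the simple roots {alpha_2, alpha_3, alpha_5, alpha_9} form a chain of 4 nodes with single edges (A_4), and {alpha_1, alpha_4, alpha_6, alpha_7, alpha_8, alpha_10} form a chain of 5 nodes with one extra node attached to the third node from one end (E_6). A semisimple Lie algebra decomposes uniquely as the direct sum of simple ideals, one per connected component of its Dynkin diagram, so g ≅ A_4 ⊕ E_6 (dimension 24 + 78 = 102).

A4 + E6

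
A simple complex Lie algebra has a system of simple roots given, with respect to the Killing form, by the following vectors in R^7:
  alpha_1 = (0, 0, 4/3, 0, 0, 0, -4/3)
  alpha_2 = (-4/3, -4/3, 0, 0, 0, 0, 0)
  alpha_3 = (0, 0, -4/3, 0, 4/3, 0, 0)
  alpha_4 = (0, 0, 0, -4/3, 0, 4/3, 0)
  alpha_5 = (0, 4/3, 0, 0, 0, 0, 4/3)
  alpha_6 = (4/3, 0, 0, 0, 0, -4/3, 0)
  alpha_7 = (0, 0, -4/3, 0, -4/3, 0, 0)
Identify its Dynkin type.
type D_7

Compute the Cartan integers a_ij = 2(alpha_i, alpha_j)/(alpha_j, alpha_j); the resulting 7x7 Cartan matrix is
[[2, 0, -1, 0, -1, 0, -1], [0, 2, 0, 0, -1, -1, 0], [-1, 0, 2, 0, 0, 0, 0], [0, 0, 0, 2, 0, -1, 0], [-1, -1, 0, 0, 2, 0, 0], [0, -1, 0, -1, 0, 2, 0], [-1, 0, 0, 0, 0, 0, 2]].
All simple roots have the same length, so the diagram is simply laced. The associated Dynkin diagram is a chain of 5 nodes with a fork of two nodes at one end (D_7), so the type is D_7 (the algebra so(14)).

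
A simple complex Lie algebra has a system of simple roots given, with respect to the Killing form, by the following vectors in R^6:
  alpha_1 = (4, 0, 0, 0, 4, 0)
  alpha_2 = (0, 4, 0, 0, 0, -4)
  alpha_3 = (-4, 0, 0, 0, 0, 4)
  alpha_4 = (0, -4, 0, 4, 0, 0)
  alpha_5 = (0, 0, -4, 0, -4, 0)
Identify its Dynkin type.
A_5

Compute the Cartan integers a_ij = 2(alpha_i, alpha_j)/(alpha_j, alpha_j); the resulting 5x5 Cartan matrix is
[[2, 0, -1, 0, -1], [0, 2, -1, -1, 0], [-1, -1, 2, 0, 0], [0, -1, 0, 2, 0], [-1, 0, 0, 0, 2]].
All simple roots have the same length, so the diagram is simply laced. The associated Dynkin diagram is a chain of 5 nodes with single edges (A_5), so the type is A_5 (the algebra sl(6)).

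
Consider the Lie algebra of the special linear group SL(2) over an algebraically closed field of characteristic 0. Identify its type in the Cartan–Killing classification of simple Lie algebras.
This is sl(2), which has dimension 2^2 - 1 = 3 and rank 2 - 1 = 1 (a Cartan subalgebra is the diagonal traceless matrices). In the classification of classical Lie algebras, the special linear algebra sl(n+1) has type A_n; here n = 1, so the Dynkin diagram is a chain of 1 nodes with single edges (A_1). Hence the type is A_1.

A1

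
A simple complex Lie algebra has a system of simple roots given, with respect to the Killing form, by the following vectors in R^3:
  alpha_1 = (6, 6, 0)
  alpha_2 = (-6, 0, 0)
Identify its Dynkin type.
Compute the Cartan integers a_ij = 2(alpha_i, alpha_j)/(alpha_j, alpha_j); the resulting 2x2 Cartan matrix is
[[2, -2], [-1, 2]].
The roots have two lengths (squared-length ratio 2:1); the short ones are alpha_{2}. The associated Dynkin diagram is a chain of 2 nodes with a double edge at one end; the terminal node there is the unique short simple root (B_2), so the type is B_2 (the algebra so(5)).

B2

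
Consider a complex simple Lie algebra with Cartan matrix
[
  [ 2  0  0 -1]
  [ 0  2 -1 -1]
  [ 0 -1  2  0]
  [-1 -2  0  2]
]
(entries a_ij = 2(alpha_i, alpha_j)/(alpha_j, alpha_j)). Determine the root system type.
F_4

The matrix has rank 4 with 2's on the diagonal. Reading the off-diagonal entries as Dynkin edges (a single edge where a_ij = a_ji = -1; a double or triple edge where a_ij * a_ji = 2 or 3), the diagram is a chain of 4 nodes with a double edge between the middle two (F_4). One simple-root ordering that puts it in standard form is (alpha_1, alpha_4, alpha_2, alpha_3). So the algebra is type F_4.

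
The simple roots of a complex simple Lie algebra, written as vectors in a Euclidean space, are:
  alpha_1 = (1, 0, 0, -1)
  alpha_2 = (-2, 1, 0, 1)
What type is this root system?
Compute the Cartan integers a_ij = 2(alpha_i, alpha_j)/(alpha_j, alpha_j); the resulting 2x2 Cartan matrix is
[[2, -1], [-3, 2]].
The roots have two lengths (squared-length ratio 3:1); the short ones are alpha_{1}. The associated Dynkin diagram is two nodes joined by a triple edge (G_2), so the type is G_2.

G2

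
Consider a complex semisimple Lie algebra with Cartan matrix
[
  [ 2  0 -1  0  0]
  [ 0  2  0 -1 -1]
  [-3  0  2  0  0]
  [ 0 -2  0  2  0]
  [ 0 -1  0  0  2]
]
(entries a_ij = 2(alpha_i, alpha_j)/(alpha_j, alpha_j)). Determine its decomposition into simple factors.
The diagram associated to this matrix has two connected components: the simple roots {alpha_2, alpha_4, alpha_5} form a chain of 3 nodes with a double edge at one end; the terminal node there is the unique long simple root (C_3), and {alpha_1, alpha_3} form two nodes joined by a triple edge (G_2). A semisimple Lie algebra decomposes uniquely as the direct sum of simple ideals, one per connected component of its Dynkin diagram, so g ≅ C_3 ⊕ G_2 (dimension 21 + 14 = 35).

type C_3 + type G_2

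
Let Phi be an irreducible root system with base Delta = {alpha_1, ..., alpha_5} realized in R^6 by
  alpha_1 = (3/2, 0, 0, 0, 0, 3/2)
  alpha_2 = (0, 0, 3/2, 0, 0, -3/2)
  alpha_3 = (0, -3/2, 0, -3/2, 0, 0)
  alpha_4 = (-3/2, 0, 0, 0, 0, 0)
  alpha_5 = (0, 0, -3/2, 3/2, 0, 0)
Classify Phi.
Compute the Cartan integers a_ij = 2(alpha_i, alpha_j)/(alpha_j, alpha_j); the resulting 5x5 Cartan matrix is
[[2, -1, 0, -2, 0], [-1, 2, 0, 0, -1], [0, 0, 2, 0, -1], [-1, 0, 0, 2, 0], [0, -1, -1, 0, 2]].
The roots have two lengths (squared-length ratio 2:1); the short ones are alpha_{4}. The associated Dynkin diagram is a chain of 5 nodes with a double edge at one end; the terminal node there is the unique short simple root (B_5), so the type is B_5 (the algebra so(11)).

B_5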